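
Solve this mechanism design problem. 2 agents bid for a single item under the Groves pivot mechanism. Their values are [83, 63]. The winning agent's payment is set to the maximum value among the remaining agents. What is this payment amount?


Step 1: The efficient winner is agent 0 with value 83
Step 2: Other agents' values: [63]
Step 3: Pivot payment = max(others) = 63
Step 4: The winner pays 63

63


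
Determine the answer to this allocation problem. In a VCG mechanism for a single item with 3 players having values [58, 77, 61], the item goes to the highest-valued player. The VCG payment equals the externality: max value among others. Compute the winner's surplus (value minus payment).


Step 1: The winner is the agent with the highest value: agent 1 with value 77
Step 2: Values of other agents: [58, 61]
Step 3: VCG payment = max of others' values = 61
Step 4: Surplus = 77 - 61 = 16

16


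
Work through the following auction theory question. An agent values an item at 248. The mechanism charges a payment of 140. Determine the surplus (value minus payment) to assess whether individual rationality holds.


Step 1: Surplus = value - payment = 248 - 140 = 108
Step 2: IR is satisfied (surplus >= 0)

108


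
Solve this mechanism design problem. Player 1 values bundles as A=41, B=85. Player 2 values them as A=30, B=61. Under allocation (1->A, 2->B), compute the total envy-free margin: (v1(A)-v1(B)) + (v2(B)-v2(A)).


Step 1: Player 1's margin = v1(A) - v1(B) = 41 - 85 = -44
Step 2: Player 2's margin = v2(B) - v2(A) = 61 - 30 = 31
Step 3: Total margin = -44 + 31 = -13

-13


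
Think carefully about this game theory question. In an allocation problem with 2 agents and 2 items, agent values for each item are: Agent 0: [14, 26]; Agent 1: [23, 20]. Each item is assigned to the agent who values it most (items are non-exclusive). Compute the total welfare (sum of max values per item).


Step 1: For each item, find the maximum value among all agents.
Step 2: Item 0 -> Agent 1 (value 23)
Step 3: Item 1 -> Agent 0 (value 26)
Step 4: Total welfare = 23 + 26 = 49

49


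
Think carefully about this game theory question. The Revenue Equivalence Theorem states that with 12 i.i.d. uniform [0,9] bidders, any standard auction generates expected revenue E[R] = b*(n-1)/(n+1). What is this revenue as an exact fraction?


Step 1: By Revenue Equivalence, expected revenue = b*(n-1)/(n+1)
Step 2: Substituting n = 12, b = 9
Step 3: Revenue = 9*(12-1)/(12+1) = 9*11/13
Step 4: Revenue = 99/13

99/13


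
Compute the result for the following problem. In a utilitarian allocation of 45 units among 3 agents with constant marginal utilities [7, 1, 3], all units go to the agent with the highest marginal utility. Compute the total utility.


Step 1: The marginal utilities are [7, 1, 3]
Step 2: The highest marginal utility is 7
Step 3: All 45 units go to that agent
Step 4: Total utility = 7 * 45 = 315

315


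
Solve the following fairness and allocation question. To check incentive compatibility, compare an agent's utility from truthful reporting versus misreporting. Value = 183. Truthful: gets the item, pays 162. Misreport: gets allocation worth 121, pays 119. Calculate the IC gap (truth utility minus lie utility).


Step 1: U(truth) = value - payment = 183 - 162 = 21
Step 2: U(lie) = allocation - payment = 121 - 119 = 2
Step 3: IC gap = 21 - 2 = 19

19


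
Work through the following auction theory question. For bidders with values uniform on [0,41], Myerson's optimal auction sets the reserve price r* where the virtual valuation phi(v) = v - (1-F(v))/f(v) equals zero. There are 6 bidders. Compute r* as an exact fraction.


Step 1: For U[0,41], F(v) = v/41 and f(v) = 1/41
Step 2: phi(v) = v - (1 - v/41)/(1/41) = v - (41 - v) = 2v - 41
Step 3: Set phi(r*) = 0: 2r* - 41 = 0
Step 4: r* = 41/2 (the number of bidders n = 6 does not enter)

41/2


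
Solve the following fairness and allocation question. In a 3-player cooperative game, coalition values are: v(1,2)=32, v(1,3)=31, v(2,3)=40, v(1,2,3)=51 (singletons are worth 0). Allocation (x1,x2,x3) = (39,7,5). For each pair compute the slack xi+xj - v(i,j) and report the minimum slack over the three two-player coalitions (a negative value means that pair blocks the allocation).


Step 1: Slack for coalition (1,2): x1+x2 - v12 = 46 - 32 = 14
Step 2: Slack for coalition (1,3): x1+x3 - v13 = 44 - 31 = 13
Step 3: Slack for coalition (2,3): x2+x3 - v23 = 12 - 40 = -28
Step 4: Minimum slack = min(14, 13, -28) = -28, attained by (2,3); coalition (2,3) can block (slack < 0), so the allocation is not in the core

-28


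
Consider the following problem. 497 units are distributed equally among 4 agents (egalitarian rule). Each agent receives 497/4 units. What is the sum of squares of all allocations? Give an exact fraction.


Step 1: Each agent's share = 497/4
Step 2: Square of each share = (497/4)^2 = 247009/16
Step 3: Sum of squares = 4 * 247009/16 = 247009/4

247009/4


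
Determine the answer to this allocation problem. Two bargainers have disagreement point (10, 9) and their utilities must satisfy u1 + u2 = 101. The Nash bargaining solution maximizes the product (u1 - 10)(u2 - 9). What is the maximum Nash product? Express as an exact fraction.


Step 1: The Nash solution splits surplus symmetrically above the disagreement point
Step 2: u1 = (total + d1 - d2)/2 = (101 + 10 - 9)/2 = 51
Step 3: u2 = (total - d1 + d2)/2 = (101 - 10 + 9)/2 = 50
Step 4: Nash product = (51 - 10) * (50 - 9)
Step 5: = 41 * 41 = 1681

1681


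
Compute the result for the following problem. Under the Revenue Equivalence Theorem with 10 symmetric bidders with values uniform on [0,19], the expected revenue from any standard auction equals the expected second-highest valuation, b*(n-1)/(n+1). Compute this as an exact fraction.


Step 1: By Revenue Equivalence, expected revenue = b*(n-1)/(n+1)
Step 2: Substituting n = 10, b = 19
Step 3: Revenue = 19*(10-1)/(10+1) = 19*9/11
Step 4: Revenue = 171/11

171/11


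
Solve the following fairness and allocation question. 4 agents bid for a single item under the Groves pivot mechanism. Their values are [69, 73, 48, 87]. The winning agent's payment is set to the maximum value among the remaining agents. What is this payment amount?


Step 1: The efficient winner is agent 3 with value 87
Step 2: Other agents' values: [69, 73, 48]
Step 3: Pivot payment = max(others) = 73
Step 4: The winner pays 73

73


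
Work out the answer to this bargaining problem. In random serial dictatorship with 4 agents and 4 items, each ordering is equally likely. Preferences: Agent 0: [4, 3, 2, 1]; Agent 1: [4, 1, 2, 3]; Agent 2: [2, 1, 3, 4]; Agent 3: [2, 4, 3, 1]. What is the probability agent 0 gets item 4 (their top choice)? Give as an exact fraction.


Step 1: Agent 0 wants item 4
Step 2: There are 24 possible orderings of agents
Step 3: In 11 orderings, agent 0 gets item 4
Step 4: Probability = 11/24

11/24


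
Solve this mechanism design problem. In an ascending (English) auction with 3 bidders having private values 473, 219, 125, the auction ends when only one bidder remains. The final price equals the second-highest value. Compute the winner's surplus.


Step 1: Identify the highest value: 473
Step 2: Identify the second-highest value: 219
Step 3: The final price = second-highest value = 219
Step 4: Surplus = 473 - 219 = 254

254


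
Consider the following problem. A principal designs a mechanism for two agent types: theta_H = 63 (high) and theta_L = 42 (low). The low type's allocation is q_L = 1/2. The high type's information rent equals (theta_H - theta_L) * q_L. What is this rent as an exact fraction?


Step 1: theta_H - theta_L = 63 - 42 = 21
Step 2: Information rent = (theta_H - theta_L) * q_L
Step 3: = 21 * 1/2
Step 4: = 21/2

21/2


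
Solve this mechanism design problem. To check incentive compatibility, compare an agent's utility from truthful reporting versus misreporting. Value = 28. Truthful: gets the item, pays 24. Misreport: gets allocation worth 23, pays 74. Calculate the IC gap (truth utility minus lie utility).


Step 1: U(truth) = value - payment = 28 - 24 = 4
Step 2: U(lie) = allocation - payment = 23 - 74 = -51
Step 3: IC gap = 4 - (-51) = 55

55


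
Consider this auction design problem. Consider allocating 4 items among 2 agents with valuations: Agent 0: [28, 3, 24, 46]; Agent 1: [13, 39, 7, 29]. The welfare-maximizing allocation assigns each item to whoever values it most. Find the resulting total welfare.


Step 1: For each item, find the maximum value among all agents.
Step 2: Item 0 -> Agent 0 (value 28)
Step 3: Item 1 -> Agent 1 (value 39)
Step 4: Item 2 -> Agent 0 (value 24)
Step 5: Item 3 -> Agent 0 (value 46)
Step 6: Total welfare = 28 + 39 + 24 + 46 = 137

137


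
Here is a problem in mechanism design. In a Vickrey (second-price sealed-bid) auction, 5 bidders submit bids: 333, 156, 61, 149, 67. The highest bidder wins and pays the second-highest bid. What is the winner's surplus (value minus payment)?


Step 1: Sort bids in descending order: 333, 156, 149, 67, 61
Step 2: The winning bid is the highest: 333
Step 3: The payment equals the second-highest bid: 156
Step 4: Surplus = winner's bid - payment = 333 - 156 = 177

177


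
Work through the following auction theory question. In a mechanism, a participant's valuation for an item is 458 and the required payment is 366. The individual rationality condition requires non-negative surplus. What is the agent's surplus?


Step 1: Surplus = value - payment = 458 - 366 = 92
Step 2: IR is satisfied (surplus >= 0)

92


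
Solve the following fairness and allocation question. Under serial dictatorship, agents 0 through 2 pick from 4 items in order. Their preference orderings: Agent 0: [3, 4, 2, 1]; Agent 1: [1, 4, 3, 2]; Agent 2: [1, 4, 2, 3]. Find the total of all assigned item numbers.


Step 1: Agent 0 picks item 3
Step 2: Agent 1 picks item 1
Step 3: Agent 2 picks item 4
Step 4: Sum = 3 + 1 + 4 = 8

8


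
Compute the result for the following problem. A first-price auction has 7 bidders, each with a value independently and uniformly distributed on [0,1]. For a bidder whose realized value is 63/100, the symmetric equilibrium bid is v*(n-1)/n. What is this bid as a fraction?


Step 1: The symmetric BNE bidding function is b(v) = v * (n-1) / n
Step 2: Substitute v = 63/100 and n = 7
Step 3: b = 63/100 * 6/7
Step 4: b = 27/50

27/50


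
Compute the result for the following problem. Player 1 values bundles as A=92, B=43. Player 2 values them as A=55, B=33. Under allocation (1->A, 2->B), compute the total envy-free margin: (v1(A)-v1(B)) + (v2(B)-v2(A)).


Step 1: Player 1's margin = v1(A) - v1(B) = 92 - 43 = 49
Step 2: Player 2's margin = v2(B) - v2(A) = 33 - 55 = -22
Step 3: Total margin = 49 + -22 = 27

27


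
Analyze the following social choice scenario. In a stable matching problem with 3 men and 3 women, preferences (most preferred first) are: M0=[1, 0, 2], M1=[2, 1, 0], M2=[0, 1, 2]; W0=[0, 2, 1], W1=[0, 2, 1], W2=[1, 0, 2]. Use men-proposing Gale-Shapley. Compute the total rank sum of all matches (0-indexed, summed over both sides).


Step 1: Run Gale-Shapley (men propose, women hold best offer):
  M0 proposes to W1; she accepts
  M1 proposes to W2; she accepts
  M2 proposes to W0; she accepts
Step 2: Final matching: W0-M2, W1-M0, W2-M1
Step 3: 0-indexed ranks (man's rank of his match, then woman's): 0 + 1 + 0 + 0 + 0 + 0
Step 4: Total rank sum = 1

1


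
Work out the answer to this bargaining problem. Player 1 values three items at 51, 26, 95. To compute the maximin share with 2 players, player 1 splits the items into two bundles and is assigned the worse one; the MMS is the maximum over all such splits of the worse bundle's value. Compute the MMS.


Step 1: Item values = 51, 26, 95
Step 2: Enumerate all 2-bundle partitions and take the smaller bundle:
  Partition 1: {51} vs {26,95} -> bundles 51, 121; min = 51
  Partition 2: {26} vs {51,95} -> bundles 26, 146; min = 26
  Partition 3: {95} vs {51,26} -> bundles 95, 77; min = 77
Step 3: MMS = max(51, 26, 77) = 77

77


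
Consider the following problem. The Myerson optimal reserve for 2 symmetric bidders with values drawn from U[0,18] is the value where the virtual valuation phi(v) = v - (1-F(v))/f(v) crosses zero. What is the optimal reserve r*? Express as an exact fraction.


Step 1: For U[0,18], F(v) = v/18 and f(v) = 1/18
Step 2: phi(v) = v - (1 - v/18)/(1/18) = v - (18 - v) = 2v - 18
Step 3: Set phi(r*) = 0: 2r* - 18 = 0
Step 4: r* = 18/2 = 9 (the number of bidders n = 2 does not enter)

9


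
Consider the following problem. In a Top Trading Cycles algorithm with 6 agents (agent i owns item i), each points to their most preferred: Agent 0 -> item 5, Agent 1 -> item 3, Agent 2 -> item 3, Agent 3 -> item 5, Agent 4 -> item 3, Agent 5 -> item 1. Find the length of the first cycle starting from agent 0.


Step 1: Trace the pointer graph from agent 0: 0 -> 5 -> 1 -> 3 -> 5
Step 2: A cycle is detected when we revisit agent 5
Step 3: The cycle is: 5 -> 1 -> 3 -> 5
Step 4: Cycle length = 3

3


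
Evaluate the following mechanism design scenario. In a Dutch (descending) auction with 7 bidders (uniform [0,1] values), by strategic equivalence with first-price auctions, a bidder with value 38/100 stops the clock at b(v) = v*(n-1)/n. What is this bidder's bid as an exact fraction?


Step 1: Dutch auctions are strategically equivalent to first-price auctions
Step 2: The equilibrium bid is b(v) = v*(n-1)/n
Step 3: b = 19/50 * 6/7
Step 4: b = 57/175

57/175


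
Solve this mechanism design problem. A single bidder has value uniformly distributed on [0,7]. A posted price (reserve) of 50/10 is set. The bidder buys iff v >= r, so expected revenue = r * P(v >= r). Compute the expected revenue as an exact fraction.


Step 1: Posted price r = 5, value support [0,7]
Step 2: P(v >= r) = (7 - 5)/7 = 2/7
Step 3: Expected revenue = r * P(v >= r) = 5 * 2/7
Step 4: Revenue = 10/7

10/7


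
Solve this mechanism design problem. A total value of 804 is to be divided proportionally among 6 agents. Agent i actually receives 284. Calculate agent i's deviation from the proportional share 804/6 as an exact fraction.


Step 1: Proportional share = 804/6 = 134
Step 2: Agent's actual allocation = 284
Step 3: Excess = 284 - 134 = 150

150


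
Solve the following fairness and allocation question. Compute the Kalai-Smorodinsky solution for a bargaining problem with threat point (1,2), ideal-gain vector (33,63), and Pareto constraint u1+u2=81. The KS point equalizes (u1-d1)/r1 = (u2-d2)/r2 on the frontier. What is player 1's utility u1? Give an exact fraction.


Step 1: At the KS point, (u1-d1)/r1 = (u2-d2)/r2 = t and u1+u2 = 81
Step 2: u1 = d1 + r1*t and u2 = d2 + r2*t, so (d1 + r1*t) + (d2 + r2*t) = 81
Step 3: t = (81 - 1 - 2)/(33 + 63) = 78/96 = 13/16
Step 4: u1 = d1 + r1*t = 1 + 33 * 13/16 = 445/16
Step 5: (Check: u2 = d2 + r2*t = 851/16; u1+u2 = 445/16 + 851/16 = 81, on the frontier.)

445/16


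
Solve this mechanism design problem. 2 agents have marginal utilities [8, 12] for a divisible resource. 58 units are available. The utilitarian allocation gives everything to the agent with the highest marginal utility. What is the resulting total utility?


Step 1: The marginal utilities are [8, 12]
Step 2: The highest marginal utility is 12
Step 3: All 58 units go to that agent
Step 4: Total utility = 12 * 58 = 696

696


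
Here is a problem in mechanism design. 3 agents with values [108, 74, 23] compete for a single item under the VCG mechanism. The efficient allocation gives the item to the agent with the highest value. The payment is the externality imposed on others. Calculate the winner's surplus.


Step 1: The winner is the agent with the highest value: agent 0 with value 108
Step 2: Values of other agents: [74, 23]
Step 3: VCG payment = max of others' values = 74
Step 4: Surplus = 108 - 74 = 34

34


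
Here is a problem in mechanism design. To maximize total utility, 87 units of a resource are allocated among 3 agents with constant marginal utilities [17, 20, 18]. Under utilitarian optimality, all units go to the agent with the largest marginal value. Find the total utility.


Step 1: The marginal utilities are [17, 20, 18]
Step 2: The highest marginal utility is 20
Step 3: All 87 units go to that agent
Step 4: Total utility = 20 * 87 = 1740

1740


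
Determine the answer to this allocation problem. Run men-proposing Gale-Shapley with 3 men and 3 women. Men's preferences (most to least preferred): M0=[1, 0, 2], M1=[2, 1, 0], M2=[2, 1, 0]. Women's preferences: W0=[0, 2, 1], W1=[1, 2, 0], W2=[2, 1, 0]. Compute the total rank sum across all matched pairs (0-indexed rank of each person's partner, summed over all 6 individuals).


Step 1: Run Gale-Shapley (men propose, women hold best offer):
  M0 proposes to W1; she accepts
  M1 proposes to W2; she accepts
  M2 proposes to W2; she switches from M1
  M1 proposes to W1; she switches from M0
  M0 proposes to W0; she accepts
Step 2: Final matching: W0-M0, W1-M1, W2-M2
Step 3: 0-indexed ranks (man's rank of his match, then woman's): 1 + 0 + 1 + 0 + 0 + 0
Step 4: Total rank sum = 2

2


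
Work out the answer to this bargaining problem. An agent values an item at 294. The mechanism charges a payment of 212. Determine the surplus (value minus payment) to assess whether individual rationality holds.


Step 1: Surplus = value - payment = 294 - 212 = 82
Step 2: IR is satisfied (surplus >= 0)

82


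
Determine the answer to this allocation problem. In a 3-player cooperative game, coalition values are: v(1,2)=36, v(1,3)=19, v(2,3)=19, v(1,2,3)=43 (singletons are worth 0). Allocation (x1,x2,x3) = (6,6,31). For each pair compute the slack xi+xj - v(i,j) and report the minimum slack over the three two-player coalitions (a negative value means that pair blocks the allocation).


Step 1: Slack for coalition (1,2): x1+x2 - v12 = 12 - 36 = -24
Step 2: Slack for coalition (1,3): x1+x3 - v13 = 37 - 19 = 18
Step 3: Slack for coalition (2,3): x2+x3 - v23 = 37 - 19 = 18
Step 4: Minimum slack = min(-24, 18, 18) = -24, attained by (1,2); coalition (1,2) can block (slack < 0), so the allocation is not in the core

-24


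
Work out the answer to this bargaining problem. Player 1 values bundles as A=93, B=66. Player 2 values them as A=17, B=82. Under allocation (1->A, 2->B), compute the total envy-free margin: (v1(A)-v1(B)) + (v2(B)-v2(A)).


Step 1: Player 1's margin = v1(A) - v1(B) = 93 - 66 = 27
Step 2: Player 2's margin = v2(B) - v2(A) = 82 - 17 = 65
Step 3: Total margin = 27 + 65 = 92

92


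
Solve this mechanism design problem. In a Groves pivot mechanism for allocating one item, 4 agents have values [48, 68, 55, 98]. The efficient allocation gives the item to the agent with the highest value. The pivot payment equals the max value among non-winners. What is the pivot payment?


Step 1: The efficient winner is agent 3 with value 98
Step 2: Other agents' values: [48, 68, 55]
Step 3: Pivot payment = max(others) = 68
Step 4: The winner pays 68

68


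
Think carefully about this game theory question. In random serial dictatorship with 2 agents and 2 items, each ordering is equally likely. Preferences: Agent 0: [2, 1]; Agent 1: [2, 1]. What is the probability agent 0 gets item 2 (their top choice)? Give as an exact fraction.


Step 1: Agent 0 wants item 2
Step 2: There are 2 possible orderings of agents
Step 3: In 1 orderings, agent 0 gets item 2
Step 4: Probability = 1/2

1/2


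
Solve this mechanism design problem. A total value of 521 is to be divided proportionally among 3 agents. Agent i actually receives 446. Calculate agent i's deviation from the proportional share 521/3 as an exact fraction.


Step 1: Proportional share = 521/3
Step 2: Agent's actual allocation = 446
Step 3: Excess = 446 - 521/3 = 817/3

817/3


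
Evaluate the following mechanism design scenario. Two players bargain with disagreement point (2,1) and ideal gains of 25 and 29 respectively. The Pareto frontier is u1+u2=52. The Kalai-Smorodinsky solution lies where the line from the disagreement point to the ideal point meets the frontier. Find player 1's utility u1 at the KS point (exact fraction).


Step 1: At the KS point, (u1-d1)/r1 = (u2-d2)/r2 = t and u1+u2 = 52
Step 2: u1 = d1 + r1*t and u2 = d2 + r2*t, so (d1 + r1*t) + (d2 + r2*t) = 52
Step 3: t = (52 - 2 - 1)/(25 + 29) = 49/54
Step 4: u1 = d1 + r1*t = 2 + 25 * 49/54 = 1333/54
Step 5: (Check: u2 = d2 + r2*t = 1475/54; u1+u2 = 1333/54 + 1475/54 = 52, on the frontier.)

1333/54


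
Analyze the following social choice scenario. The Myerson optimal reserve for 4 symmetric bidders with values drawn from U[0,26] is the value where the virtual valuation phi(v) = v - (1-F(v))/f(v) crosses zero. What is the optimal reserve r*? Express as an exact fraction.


Step 1: For U[0,26], F(v) = v/26 and f(v) = 1/26
Step 2: phi(v) = v - (1 - v/26)/(1/26) = v - (26 - v) = 2v - 26
Step 3: Set phi(r*) = 0: 2r* - 26 = 0
Step 4: r* = 26/2 = 13 (the number of bidders n = 4 does not enter)

13


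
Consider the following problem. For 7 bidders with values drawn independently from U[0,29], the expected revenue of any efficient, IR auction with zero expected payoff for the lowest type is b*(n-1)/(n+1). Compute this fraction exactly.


Step 1: By Revenue Equivalence, expected revenue = b*(n-1)/(n+1)
Step 2: Substituting n = 7, b = 29
Step 3: Revenue = 29*(7-1)/(7+1) = 29*6/8
Step 4: Revenue = 174/8 = 87/4

87/4


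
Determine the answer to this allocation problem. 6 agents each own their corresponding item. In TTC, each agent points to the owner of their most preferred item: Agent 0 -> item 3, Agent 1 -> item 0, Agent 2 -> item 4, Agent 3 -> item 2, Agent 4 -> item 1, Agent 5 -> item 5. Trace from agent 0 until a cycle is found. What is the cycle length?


Step 1: Trace the pointer graph from agent 0: 0 -> 3 -> 2 -> 4 -> 1 -> 0
Step 2: A cycle is detected when we revisit agent 0
Step 3: The cycle is: 0 -> 3 -> 2 -> 4 -> 1 -> 0
Step 4: Cycle length = 5

5


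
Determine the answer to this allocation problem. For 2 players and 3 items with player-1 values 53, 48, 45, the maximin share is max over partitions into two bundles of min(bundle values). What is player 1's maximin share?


Step 1: Item values = 53, 48, 45
Step 2: Enumerate all 2-bundle partitions and take the smaller bundle:
  Partition 1: {53} vs {48,45} -> bundles 53, 93; min = 53
  Partition 2: {48} vs {53,45} -> bundles 48, 98; min = 48
  Partition 3: {45} vs {53,48} -> bundles 45, 101; min = 45
Step 3: MMS = max(53, 48, 45) = 53

53


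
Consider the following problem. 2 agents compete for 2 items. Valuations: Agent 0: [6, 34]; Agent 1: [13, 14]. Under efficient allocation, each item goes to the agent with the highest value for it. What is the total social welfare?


Step 1: For each item, find the maximum value among all agents.
Step 2: Item 0 -> Agent 1 (value 13)
Step 3: Item 1 -> Agent 0 (value 34)
Step 4: Total welfare = 13 + 34 = 47

47


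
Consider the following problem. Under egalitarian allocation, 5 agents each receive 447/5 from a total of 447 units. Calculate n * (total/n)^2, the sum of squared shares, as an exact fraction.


Step 1: Each agent's share = 447/5
Step 2: Square of each share = (447/5)^2 = 199809/25
Step 3: Sum of squares = 5 * 199809/25 = 199809/5

199809/5


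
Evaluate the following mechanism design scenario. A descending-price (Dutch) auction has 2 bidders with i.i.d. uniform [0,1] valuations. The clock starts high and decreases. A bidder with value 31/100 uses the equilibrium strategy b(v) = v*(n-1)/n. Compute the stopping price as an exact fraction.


Step 1: Dutch auctions are strategically equivalent to first-price auctions
Step 2: The equilibrium bid is b(v) = v*(n-1)/n
Step 3: b = 31/100 * 1/2
Step 4: b = 31/200

31/200


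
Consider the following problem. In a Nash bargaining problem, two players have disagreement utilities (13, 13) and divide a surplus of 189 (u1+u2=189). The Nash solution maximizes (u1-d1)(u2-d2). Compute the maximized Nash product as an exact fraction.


Step 1: The Nash solution splits surplus symmetrically above the disagreement point
Step 2: u1 = (total + d1 - d2)/2 = (189 + 13 - 13)/2 = 189/2
Step 3: u2 = (total - d1 + d2)/2 = (189 - 13 + 13)/2 = 189/2
Step 4: Nash product = (189/2 - 13) * (189/2 - 13)
Step 5: = 163/2 * 163/2 = 26569/4

26569/4


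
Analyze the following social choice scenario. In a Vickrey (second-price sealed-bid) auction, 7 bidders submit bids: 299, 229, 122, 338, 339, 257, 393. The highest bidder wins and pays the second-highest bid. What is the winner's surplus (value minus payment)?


Step 1: Sort bids in descending order: 393, 339, 338, 299, 257, 229, 122
Step 2: The winning bid is the highest: 393
Step 3: The payment equals the second-highest bid: 339
Step 4: Surplus = winner's bid - payment = 393 - 339 = 54

54


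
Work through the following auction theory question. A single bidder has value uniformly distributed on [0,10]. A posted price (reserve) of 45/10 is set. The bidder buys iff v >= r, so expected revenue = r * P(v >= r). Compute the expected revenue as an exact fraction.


Step 1: Posted price r = 9/2, value support [0,10]
Step 2: P(v >= r) = (10 - 9/2)/10 = 11/20
Step 3: Expected revenue = r * P(v >= r) = 9/2 * 11/20
Step 4: Revenue = 99/40

99/40


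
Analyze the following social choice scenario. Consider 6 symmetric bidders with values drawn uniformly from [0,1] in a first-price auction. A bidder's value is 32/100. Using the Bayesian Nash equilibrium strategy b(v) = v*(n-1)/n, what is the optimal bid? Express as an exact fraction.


Step 1: The symmetric BNE bidding function is b(v) = v * (n-1) / n
Step 2: Substitute v = 8/25 and n = 6
Step 3: b = 8/25 * 5/6
Step 4: b = 4/15

4/15


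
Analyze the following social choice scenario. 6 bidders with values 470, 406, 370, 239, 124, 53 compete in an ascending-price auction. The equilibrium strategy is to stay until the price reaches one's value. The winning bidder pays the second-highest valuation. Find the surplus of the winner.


Step 1: Identify the highest value: 470
Step 2: Identify the second-highest value: 406
Step 3: The final price = second-highest value = 406
Step 4: Surplus = 470 - 406 = 64

64


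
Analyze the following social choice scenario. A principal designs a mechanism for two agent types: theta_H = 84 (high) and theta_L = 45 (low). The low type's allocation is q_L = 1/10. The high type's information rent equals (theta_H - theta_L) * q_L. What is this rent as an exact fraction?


Step 1: theta_H - theta_L = 84 - 45 = 39
Step 2: Information rent = (theta_H - theta_L) * q_L
Step 3: = 39 * 1/10
Step 4: = 39/10

39/10


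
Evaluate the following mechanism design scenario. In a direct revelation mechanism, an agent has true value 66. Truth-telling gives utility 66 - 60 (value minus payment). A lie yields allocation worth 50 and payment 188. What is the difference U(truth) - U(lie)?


Step 1: U(truth) = value - payment = 66 - 60 = 6
Step 2: U(lie) = allocation - payment = 50 - 188 = -138
Step 3: IC gap = 6 - (-138) = 144

144


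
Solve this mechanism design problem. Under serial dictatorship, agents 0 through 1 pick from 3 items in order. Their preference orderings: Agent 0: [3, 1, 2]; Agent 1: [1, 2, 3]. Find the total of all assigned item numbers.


Step 1: Agent 0 picks item 3
Step 2: Agent 1 picks item 1
Step 3: Sum = 3 + 1 = 4

4


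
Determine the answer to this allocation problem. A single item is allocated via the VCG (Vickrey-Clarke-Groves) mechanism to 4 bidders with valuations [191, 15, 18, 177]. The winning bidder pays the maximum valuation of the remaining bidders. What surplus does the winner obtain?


Step 1: The winner is the agent with the highest value: agent 0 with value 191
Step 2: Values of other agents: [15, 18, 177]
Step 3: VCG payment = max of others' values = 177
Step 4: Surplus = 191 - 177 = 14

14


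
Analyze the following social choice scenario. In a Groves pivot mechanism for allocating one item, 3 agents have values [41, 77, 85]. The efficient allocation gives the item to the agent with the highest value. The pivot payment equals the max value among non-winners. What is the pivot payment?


Step 1: The efficient winner is agent 2 with value 85
Step 2: Other agents' values: [41, 77]
Step 3: Pivot payment = max(others) = 77
Step 4: The winner pays 77

77


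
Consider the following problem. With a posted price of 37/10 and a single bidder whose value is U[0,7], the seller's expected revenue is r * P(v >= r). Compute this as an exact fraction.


Step 1: Posted price r = 37/10, value support [0,7]
Step 2: P(v >= r) = (7 - 37/10)/7 = 33/70
Step 3: Expected revenue = r * P(v >= r) = 37/10 * 33/70
Step 4: Revenue = 1221/700

1221/700


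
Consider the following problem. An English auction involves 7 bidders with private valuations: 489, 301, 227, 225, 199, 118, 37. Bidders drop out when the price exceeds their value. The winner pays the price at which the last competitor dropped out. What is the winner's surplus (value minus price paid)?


Step 1: Identify the highest value: 489
Step 2: Identify the second-highest value: 301
Step 3: The final price = second-highest value = 301
Step 4: Surplus = 489 - 301 = 188

188


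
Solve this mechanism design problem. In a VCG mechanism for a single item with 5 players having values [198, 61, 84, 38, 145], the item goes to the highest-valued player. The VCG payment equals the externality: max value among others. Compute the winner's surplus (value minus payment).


Step 1: The winner is the agent with the highest value: agent 0 with value 198
Step 2: Values of other agents: [61, 84, 38, 145]
Step 3: VCG payment = max of others' values = 145
Step 4: Surplus = 198 - 145 = 53

53


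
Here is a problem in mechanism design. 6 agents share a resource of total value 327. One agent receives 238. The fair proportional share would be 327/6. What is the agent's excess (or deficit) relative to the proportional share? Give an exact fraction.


Step 1: Proportional share = 327/6 = 109/2
Step 2: Agent's actual allocation = 238
Step 3: Excess = 238 - 109/2 = 367/2

367/2


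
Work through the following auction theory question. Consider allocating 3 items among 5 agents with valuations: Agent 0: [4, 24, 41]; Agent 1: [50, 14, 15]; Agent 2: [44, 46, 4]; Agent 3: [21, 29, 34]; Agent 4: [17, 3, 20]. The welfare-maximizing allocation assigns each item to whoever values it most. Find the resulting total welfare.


Step 1: For each item, find the maximum value among all agents.
Step 2: Item 0 -> Agent 1 (value 50)
Step 3: Item 1 -> Agent 2 (value 46)
Step 4: Item 2 -> Agent 0 (value 41)
Step 5: Total welfare = 50 + 46 + 41 = 137

137


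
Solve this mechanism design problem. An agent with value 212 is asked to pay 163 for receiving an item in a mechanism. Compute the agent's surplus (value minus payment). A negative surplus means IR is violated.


Step 1: Surplus = value - payment = 212 - 163 = 49
Step 2: IR is satisfied (surplus >= 0)

49


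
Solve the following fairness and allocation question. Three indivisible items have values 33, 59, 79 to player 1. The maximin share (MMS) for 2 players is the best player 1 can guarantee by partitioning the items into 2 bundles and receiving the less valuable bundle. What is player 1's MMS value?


Step 1: Item values = 33, 59, 79
Step 2: Enumerate all 2-bundle partitions and take the smaller bundle:
  Partition 1: {33} vs {59,79} -> bundles 33, 138; min = 33
  Partition 2: {59} vs {33,79} -> bundles 59, 112; min = 59
  Partition 3: {79} vs {33,59} -> bundles 79, 92; min = 79
Step 3: MMS = max(33, 59, 79) = 79

79


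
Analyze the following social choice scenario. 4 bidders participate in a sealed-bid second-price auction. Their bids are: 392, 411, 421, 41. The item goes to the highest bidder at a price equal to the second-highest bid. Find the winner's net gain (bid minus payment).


Step 1: Sort bids in descending order: 421, 411, 392, 41
Step 2: The winning bid is the highest: 421
Step 3: The payment equals the second-highest bid: 411
Step 4: Surplus = winner's bid - payment = 421 - 411 = 10

10


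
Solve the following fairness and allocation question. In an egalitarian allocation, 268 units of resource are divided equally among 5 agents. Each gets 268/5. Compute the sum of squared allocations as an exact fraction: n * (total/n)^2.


Step 1: Each agent's share = 268/5
Step 2: Square of each share = (268/5)^2 = 71824/25
Step 3: Sum of squares = 5 * 71824/25 = 71824/5

71824/5


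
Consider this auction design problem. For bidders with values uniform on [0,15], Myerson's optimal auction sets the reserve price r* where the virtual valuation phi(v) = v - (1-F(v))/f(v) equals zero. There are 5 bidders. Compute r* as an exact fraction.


Step 1: For U[0,15], F(v) = v/15 and f(v) = 1/15
Step 2: phi(v) = v - (1 - v/15)/(1/15) = v - (15 - v) = 2v - 15
Step 3: Set phi(r*) = 0: 2r* - 15 = 0
Step 4: r* = 15/2 (the number of bidders n = 5 does not enter)

15/2


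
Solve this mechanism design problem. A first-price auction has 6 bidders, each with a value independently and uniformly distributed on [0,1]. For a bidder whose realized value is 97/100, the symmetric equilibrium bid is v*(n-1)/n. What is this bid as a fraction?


Step 1: The symmetric BNE bidding function is b(v) = v * (n-1) / n
Step 2: Substitute v = 97/100 and n = 6
Step 3: b = 97/100 * 5/6
Step 4: b = 97/120

97/120


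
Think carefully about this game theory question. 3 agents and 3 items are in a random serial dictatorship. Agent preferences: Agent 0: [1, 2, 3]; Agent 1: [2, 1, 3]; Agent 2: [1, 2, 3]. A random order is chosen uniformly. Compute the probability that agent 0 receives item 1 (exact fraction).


Step 1: Agent 0 wants item 1
Step 2: There are 6 possible orderings of agents
Step 3: In 3 orderings, agent 0 gets item 1
Step 4: Probability = 3/6 = 1/2

1/2


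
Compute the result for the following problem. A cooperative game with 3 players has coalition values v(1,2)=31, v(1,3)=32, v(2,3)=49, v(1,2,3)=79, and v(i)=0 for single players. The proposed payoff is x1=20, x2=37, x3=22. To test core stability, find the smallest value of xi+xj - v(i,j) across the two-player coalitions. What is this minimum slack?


Step 1: Slack for coalition (1,2): x1+x2 - v12 = 57 - 31 = 26
Step 2: Slack for coalition (1,3): x1+x3 - v13 = 42 - 32 = 10
Step 3: Slack for coalition (2,3): x2+x3 - v23 = 59 - 49 = 10
Step 4: Minimum slack = min(26, 10, 10) = 10, attained by (1,3) and (2,3); no pair can gain by deviating, so the allocation is in the core

10


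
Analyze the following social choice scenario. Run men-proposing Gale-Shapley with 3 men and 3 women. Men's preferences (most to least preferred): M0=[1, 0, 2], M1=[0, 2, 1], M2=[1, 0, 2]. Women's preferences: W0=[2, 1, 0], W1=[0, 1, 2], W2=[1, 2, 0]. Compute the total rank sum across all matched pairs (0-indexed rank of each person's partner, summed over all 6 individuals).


Step 1: Run Gale-Shapley (men propose, women hold best offer):
  M0 proposes to W1; she accepts
  M1 proposes to W0; she accepts
  M2 proposes to W1; rejected
  M2 proposes to W0; she switches from M1
  M1 proposes to W2; she accepts
Step 2: Final matching: W0-M2, W1-M0, W2-M1
Step 3: 0-indexed ranks (man's rank of his match, then woman's): 1 + 0 + 0 + 0 + 1 + 0
Step 4: Total rank sum = 2

2


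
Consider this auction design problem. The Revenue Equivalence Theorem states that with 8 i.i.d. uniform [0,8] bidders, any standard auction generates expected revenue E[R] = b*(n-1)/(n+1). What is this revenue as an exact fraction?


Step 1: By Revenue Equivalence, expected revenue = b*(n-1)/(n+1)
Step 2: Substituting n = 8, b = 8
Step 3: Revenue = 8*(8-1)/(8+1) = 8*7/9
Step 4: Revenue = 56/9

56/9


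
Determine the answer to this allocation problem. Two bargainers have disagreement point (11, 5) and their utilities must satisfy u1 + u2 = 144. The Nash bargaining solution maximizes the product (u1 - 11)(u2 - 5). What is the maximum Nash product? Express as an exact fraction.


Step 1: The Nash solution splits surplus symmetrically above the disagreement point
Step 2: u1 = (total + d1 - d2)/2 = (144 + 11 - 5)/2 = 75
Step 3: u2 = (total - d1 + d2)/2 = (144 - 11 + 5)/2 = 69
Step 4: Nash product = (75 - 11) * (69 - 5)
Step 5: = 64 * 64 = 4096

4096


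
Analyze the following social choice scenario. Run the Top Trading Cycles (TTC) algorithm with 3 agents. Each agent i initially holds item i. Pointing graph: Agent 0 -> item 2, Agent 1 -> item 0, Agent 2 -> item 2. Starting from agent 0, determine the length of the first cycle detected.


Step 1: Trace the pointer graph from agent 0: 0 -> 2 -> 2
Step 2: A cycle is detected when we revisit agent 2
Step 3: The cycle is: 2 -> 2
Step 4: Cycle length = 1

1


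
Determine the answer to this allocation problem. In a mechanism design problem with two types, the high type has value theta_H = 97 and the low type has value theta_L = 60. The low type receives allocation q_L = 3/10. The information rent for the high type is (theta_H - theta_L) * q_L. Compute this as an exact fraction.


Step 1: theta_H - theta_L = 97 - 60 = 37
Step 2: Information rent = (theta_H - theta_L) * q_L
Step 3: = 37 * 3/10
Step 4: = 111/10

111/10


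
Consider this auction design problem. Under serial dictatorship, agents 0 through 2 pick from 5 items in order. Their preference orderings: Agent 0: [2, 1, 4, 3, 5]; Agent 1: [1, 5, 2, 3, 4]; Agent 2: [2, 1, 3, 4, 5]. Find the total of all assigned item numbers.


Step 1: Agent 0 picks item 2
Step 2: Agent 1 picks item 1
Step 3: Agent 2 picks item 3
Step 4: Sum = 2 + 1 + 3 = 6

6


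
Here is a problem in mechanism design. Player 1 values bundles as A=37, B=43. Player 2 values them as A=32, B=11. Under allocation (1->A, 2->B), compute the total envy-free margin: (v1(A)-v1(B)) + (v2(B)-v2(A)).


Step 1: Player 1's margin = v1(A) - v1(B) = 37 - 43 = -6
Step 2: Player 2's margin = v2(B) - v2(A) = 11 - 32 = -21
Step 3: Total margin = -6 + -21 = -27

-27


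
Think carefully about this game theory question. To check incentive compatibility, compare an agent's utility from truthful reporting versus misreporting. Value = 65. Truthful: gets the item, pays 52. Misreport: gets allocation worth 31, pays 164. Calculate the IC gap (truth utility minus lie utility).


Step 1: U(truth) = value - payment = 65 - 52 = 13
Step 2: U(lie) = allocation - payment = 31 - 164 = -133
Step 3: IC gap = 13 - (-133) = 146

146


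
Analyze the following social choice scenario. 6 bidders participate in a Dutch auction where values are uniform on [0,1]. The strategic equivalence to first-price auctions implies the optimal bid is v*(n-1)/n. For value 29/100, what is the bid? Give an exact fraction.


Step 1: Dutch auctions are strategically equivalent to first-price auctions
Step 2: The equilibrium bid is b(v) = v*(n-1)/n
Step 3: b = 29/100 * 5/6
Step 4: b = 29/120

29/120


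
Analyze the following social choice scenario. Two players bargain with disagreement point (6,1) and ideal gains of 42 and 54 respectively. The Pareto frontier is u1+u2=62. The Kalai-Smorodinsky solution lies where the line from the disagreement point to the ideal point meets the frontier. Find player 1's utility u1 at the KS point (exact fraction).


Step 1: At the KS point, (u1-d1)/r1 = (u2-d2)/r2 = t and u1+u2 = 62
Step 2: u1 = d1 + r1*t and u2 = d2 + r2*t, so (d1 + r1*t) + (d2 + r2*t) = 62
Step 3: t = (62 - 6 - 1)/(42 + 54) = 55/96
Step 4: u1 = d1 + r1*t = 6 + 42 * 55/96 = 481/16
Step 5: (Check: u2 = d2 + r2*t = 511/16; u1+u2 = 481/16 + 511/16 = 62, on the frontier.)

481/16


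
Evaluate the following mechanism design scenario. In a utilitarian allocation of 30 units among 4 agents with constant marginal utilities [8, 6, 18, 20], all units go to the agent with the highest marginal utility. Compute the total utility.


Step 1: The marginal utilities are [8, 6, 18, 20]
Step 2: The highest marginal utility is 20
Step 3: All 30 units go to that agent
Step 4: Total utility = 20 * 30 = 600

600
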